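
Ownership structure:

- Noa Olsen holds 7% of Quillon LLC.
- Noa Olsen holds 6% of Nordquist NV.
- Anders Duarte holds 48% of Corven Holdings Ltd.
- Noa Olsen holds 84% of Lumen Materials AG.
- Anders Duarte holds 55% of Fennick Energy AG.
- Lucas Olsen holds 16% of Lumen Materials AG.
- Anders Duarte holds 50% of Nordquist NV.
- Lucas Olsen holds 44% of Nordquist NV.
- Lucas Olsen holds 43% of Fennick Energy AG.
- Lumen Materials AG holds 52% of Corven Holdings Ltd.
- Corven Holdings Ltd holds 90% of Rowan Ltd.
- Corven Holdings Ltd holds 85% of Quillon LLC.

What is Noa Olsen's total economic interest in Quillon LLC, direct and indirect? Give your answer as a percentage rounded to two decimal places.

Noa reaches Quillon along 2 paths.
Direct stake: 7% = 7%.
Via Lumen → Corven: 84% × 52% × 85% = 37.128%.
Total: 7% + 37.128% = 44.128%.
Rounded: 44.13%.

44.13%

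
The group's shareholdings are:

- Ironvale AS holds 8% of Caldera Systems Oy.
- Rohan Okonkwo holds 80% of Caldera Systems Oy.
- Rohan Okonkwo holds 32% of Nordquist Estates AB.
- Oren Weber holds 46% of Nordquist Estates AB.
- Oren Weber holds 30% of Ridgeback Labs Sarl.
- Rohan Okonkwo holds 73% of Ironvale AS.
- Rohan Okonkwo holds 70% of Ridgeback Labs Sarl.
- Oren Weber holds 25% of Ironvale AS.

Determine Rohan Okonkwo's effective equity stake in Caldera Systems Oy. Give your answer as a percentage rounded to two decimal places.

Rohan reaches Caldera along 2 paths.
Direct stake: 80% = 80%.
Via Ironvale: 73% × 8% = 5.84%.
Total: 80% + 5.84% = 85.84%.

85.84%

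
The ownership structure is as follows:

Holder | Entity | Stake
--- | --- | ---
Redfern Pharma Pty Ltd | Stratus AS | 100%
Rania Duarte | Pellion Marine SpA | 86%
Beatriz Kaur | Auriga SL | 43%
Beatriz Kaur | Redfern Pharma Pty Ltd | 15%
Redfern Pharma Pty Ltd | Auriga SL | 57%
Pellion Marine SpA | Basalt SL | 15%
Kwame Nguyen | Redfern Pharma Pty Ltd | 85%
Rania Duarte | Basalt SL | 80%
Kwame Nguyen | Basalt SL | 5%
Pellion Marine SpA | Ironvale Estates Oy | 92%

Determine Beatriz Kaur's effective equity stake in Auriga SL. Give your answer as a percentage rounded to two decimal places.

Beatriz reaches Auriga along 2 paths.
Via Redfern: 15% × 57% = 8.55%.
Direct stake: 43% = 43%.
Total: 8.55% + 43% = 51.55%.

51.55%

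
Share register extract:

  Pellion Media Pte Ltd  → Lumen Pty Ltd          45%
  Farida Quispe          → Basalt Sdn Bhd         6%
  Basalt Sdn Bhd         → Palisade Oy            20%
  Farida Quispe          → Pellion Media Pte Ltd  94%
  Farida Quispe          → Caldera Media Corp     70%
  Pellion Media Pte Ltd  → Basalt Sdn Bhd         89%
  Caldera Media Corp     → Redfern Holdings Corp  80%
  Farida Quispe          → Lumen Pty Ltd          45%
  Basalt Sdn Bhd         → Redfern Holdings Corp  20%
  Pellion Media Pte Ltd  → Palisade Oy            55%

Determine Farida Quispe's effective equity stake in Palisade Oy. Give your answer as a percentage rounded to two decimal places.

69.63%

Farida reaches Palisade along 3 paths.
Via Pellion: 94% × 55% = 51.7%.
Via Pellion → Basalt: 94% × 89% × 20% = 16.732%.
Via Basalt: 6% × 20% = 1.2%.
Total: 51.7% + 16.732% + 1.2% = 69.632%.
Rounded: 69.63%.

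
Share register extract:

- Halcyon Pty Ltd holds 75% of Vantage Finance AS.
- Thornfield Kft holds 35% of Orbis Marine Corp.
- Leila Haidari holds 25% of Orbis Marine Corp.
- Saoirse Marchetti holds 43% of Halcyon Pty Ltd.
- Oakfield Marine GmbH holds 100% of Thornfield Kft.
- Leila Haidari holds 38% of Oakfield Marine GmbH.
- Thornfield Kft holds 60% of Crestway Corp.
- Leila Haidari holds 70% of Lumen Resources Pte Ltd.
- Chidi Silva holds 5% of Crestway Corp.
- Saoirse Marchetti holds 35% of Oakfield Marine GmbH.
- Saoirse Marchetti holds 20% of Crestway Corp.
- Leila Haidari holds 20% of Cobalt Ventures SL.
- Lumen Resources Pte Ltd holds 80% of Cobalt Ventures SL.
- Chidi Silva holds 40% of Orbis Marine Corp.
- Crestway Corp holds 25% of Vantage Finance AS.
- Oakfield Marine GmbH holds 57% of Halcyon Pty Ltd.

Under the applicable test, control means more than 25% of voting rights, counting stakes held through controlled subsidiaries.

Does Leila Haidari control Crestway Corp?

Leila holds 38% of Oakfield, so Leila controls Oakfield.
Oakfield holds 100% of Thornfield, so Leila controls Thornfield.
Thornfield holds 60% of Crestway, so Leila controls Crestway.

Yes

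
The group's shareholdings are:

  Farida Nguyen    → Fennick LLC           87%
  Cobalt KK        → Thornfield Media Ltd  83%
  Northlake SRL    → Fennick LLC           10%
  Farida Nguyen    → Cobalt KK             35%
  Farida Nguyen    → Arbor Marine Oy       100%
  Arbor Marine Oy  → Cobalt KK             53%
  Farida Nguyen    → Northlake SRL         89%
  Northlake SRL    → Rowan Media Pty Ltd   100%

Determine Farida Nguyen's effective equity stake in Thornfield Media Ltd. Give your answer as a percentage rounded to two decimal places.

Farida reaches Thornfield along 2 paths.
Via Cobalt: 35% × 83% = 29.05%.
Via Arbor → Cobalt: 100% × 53% × 83% = 43.99%.
Total: 29.05% + 43.99% = 73.04%.

73.04%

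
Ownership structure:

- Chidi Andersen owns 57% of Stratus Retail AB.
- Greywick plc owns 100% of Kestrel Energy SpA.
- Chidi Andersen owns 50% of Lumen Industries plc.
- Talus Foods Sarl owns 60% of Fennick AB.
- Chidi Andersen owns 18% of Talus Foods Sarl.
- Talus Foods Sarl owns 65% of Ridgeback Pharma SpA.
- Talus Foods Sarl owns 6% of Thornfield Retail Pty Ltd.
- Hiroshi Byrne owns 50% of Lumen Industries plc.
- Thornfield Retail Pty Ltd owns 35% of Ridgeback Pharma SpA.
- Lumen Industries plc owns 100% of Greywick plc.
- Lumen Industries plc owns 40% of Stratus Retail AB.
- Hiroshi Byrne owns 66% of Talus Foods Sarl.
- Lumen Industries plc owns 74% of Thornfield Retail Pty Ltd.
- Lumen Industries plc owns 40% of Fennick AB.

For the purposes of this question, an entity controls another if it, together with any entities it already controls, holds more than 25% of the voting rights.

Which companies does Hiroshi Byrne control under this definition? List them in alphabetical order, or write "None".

Hiroshi holds 66% of Talus, so Hiroshi controls Talus.
Hiroshi holds 50% of Lumen, so Hiroshi controls Lumen.
Lumen holds 100% of Greywick, so Hiroshi controls Greywick.
Lumen and Talus together hold 74% + 6% = 80% of Thornfield, so Hiroshi controls Thornfield.
Lumen holds 40% of Stratus, so Hiroshi controls Stratus.
Talus and Thornfield together hold 65% + 35% = 100% of Ridgeback, so Hiroshi controls Ridgeback.
Greywick holds 100% of Kestrel, so Hiroshi controls Kestrel.
Talus and Lumen together hold 60% + 40% = 100% of Fennick, so Hiroshi controls Fennick.

Fennick AB, Greywick plc, Kestrel Energy SpA, Lumen Industries plc, Ridgeback Pharma SpA, Stratus Retail AB, Talus Foods Sarl, Thornfield Retail Pty Ltd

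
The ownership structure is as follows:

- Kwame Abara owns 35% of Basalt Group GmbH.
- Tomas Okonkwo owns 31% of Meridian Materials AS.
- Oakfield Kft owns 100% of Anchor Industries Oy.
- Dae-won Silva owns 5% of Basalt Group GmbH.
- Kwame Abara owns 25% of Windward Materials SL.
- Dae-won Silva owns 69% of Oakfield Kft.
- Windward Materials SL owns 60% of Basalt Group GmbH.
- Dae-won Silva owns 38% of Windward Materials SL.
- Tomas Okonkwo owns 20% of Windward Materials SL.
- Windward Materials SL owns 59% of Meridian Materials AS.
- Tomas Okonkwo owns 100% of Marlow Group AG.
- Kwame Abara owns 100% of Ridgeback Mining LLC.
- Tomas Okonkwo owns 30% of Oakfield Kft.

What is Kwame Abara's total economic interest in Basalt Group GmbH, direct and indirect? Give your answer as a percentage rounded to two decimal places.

50.00%

Kwame reaches Basalt along 2 paths.
Direct stake: 35% = 35%.
Via Windward: 25% × 60% = 15%.
Total: 35% + 15% = 50%.
Rounded: 50.00%.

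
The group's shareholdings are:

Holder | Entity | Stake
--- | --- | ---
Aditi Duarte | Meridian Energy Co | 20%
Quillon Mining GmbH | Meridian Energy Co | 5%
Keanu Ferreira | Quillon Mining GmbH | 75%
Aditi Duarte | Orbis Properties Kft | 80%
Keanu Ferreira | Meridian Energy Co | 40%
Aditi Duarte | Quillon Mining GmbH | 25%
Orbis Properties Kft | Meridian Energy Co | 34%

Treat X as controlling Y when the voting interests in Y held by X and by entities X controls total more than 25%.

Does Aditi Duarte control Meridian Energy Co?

Yes

Aditi holds 80% of Orbis, so Aditi controls Orbis.
Orbis and Aditi together hold 34% + 20% = 54% of Meridian, so Aditi controls Meridian.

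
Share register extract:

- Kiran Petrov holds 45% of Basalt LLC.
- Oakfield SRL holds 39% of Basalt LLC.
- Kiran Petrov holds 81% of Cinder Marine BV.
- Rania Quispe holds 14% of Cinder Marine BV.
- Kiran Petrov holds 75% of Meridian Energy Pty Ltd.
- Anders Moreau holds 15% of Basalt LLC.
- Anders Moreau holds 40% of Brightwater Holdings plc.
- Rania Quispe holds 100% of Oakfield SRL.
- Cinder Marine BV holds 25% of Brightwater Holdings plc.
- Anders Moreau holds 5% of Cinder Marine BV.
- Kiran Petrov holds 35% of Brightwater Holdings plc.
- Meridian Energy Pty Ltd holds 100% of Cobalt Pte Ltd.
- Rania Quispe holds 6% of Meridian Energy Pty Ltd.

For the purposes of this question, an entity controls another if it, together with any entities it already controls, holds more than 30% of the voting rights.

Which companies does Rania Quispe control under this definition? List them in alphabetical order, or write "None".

Rania holds 100% of Oakfield, so Rania controls Oakfield.
Oakfield holds 39% of Basalt, so Rania controls Basalt.
No other company's threshold is met.

Basalt LLC, Oakfield SRL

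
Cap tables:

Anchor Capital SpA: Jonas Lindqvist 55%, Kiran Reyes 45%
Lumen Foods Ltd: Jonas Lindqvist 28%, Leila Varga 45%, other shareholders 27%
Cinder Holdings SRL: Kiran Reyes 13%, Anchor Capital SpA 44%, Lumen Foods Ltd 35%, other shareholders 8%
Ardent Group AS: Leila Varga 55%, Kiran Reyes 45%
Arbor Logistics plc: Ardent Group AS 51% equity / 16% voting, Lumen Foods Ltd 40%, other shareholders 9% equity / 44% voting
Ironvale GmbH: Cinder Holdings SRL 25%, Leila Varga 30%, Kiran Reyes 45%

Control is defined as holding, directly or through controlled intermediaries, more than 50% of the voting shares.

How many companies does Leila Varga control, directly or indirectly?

1

Leila holds 55% of Ardent, so Leila controls Ardent.
No other company's threshold is met.
Leila controls 1 company.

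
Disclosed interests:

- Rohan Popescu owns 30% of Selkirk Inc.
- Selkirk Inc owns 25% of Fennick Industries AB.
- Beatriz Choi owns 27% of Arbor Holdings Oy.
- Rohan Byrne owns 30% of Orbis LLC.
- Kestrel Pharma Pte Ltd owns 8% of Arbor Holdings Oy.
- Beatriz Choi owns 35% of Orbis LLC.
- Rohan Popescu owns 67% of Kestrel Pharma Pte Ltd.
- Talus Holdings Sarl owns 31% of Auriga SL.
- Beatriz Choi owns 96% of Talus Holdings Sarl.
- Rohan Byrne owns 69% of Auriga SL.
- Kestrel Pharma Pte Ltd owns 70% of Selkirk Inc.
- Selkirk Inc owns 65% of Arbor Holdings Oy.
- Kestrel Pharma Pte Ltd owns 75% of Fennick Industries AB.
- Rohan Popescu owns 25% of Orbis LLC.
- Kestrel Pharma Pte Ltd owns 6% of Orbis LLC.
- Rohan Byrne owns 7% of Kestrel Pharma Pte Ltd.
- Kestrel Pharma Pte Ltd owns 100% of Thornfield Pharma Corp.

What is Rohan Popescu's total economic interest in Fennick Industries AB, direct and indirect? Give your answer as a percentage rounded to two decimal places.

69.48%

Rohan Popescu reaches Fennick along 3 paths.
Via Kestrel → Selkirk: 67% × 70% × 25% = 11.725%.
Via Selkirk: 30% × 25% = 7.5%.
Via Kestrel: 67% × 75% = 50.25%.
Total: 11.725% + 7.5% + 50.25% = 69.475%.
Rounded: 69.48%.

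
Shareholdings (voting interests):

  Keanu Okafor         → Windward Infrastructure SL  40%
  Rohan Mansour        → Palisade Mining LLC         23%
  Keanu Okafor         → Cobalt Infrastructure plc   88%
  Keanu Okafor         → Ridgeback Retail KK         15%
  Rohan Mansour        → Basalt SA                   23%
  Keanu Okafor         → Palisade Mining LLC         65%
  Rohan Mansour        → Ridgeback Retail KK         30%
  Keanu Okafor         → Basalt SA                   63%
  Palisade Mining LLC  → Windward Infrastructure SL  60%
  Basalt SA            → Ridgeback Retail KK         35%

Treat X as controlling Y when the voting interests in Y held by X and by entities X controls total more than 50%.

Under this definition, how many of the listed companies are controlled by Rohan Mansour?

Rohan's largest direct stake is 30% in Ridgeback, which does not meet the threshold.
Rohan controls 0 companies.

0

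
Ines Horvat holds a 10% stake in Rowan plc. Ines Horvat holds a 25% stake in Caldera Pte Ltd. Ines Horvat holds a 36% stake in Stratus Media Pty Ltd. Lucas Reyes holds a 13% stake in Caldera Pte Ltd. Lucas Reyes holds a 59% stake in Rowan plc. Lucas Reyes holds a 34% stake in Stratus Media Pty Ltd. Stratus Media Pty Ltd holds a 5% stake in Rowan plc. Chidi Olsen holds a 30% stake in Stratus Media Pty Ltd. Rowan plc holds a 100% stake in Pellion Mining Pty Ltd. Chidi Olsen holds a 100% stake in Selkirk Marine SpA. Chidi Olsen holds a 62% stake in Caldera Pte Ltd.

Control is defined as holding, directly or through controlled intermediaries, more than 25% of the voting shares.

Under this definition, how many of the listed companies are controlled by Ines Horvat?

1

Ines holds 36% of Stratus, so Ines controls Stratus.
No other company's threshold is met.
Ines controls 1 company.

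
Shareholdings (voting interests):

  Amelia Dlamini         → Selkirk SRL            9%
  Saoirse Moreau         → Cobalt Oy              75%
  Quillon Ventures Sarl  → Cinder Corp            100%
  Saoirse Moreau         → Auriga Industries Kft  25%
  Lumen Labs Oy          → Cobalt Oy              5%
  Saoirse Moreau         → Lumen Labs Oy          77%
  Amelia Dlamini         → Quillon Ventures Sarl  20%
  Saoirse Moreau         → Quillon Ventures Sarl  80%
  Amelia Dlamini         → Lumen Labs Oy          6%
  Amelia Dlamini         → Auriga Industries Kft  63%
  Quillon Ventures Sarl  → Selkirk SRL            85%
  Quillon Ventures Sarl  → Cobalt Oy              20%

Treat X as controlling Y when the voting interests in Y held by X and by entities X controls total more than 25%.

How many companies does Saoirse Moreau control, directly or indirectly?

Saoirse holds 80% of Quillon, so Saoirse controls Quillon.
Saoirse holds 77% of Lumen, so Saoirse controls Lumen.
Quillon holds 100% of Cinder, so Saoirse controls Cinder.
Quillon holds 85% of Selkirk, so Saoirse controls Selkirk.
Lumen and Quillon and Saoirse together hold 5% + 20% + 75% = 100% of Cobalt, so Saoirse controls Cobalt.
No other company's threshold is met.
Saoirse controls 5 companies.

5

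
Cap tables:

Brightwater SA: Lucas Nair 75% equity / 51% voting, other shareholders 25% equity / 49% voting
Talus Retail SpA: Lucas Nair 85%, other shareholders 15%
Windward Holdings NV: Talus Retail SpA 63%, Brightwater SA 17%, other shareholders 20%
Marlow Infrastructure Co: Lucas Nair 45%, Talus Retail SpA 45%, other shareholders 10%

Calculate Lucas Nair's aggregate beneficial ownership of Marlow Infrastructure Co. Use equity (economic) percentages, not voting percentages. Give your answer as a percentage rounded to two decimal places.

83.25%

Lucas reaches Marlow along 2 paths.
Direct stake: 45% = 45%.
Via Talus: 85% × 45% = 38.25%.
Total: 45% + 38.25% = 83.25%.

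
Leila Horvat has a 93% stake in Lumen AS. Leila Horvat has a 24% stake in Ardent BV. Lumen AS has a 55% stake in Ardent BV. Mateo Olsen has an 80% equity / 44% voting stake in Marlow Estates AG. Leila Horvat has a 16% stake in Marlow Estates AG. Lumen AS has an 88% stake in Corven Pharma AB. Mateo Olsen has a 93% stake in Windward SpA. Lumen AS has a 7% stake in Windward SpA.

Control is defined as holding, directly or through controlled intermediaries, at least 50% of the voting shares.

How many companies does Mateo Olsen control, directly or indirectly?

1

Mateo holds 93% of Windward, so Mateo controls Windward.
No other company's threshold is met.
Mateo controls 1 company.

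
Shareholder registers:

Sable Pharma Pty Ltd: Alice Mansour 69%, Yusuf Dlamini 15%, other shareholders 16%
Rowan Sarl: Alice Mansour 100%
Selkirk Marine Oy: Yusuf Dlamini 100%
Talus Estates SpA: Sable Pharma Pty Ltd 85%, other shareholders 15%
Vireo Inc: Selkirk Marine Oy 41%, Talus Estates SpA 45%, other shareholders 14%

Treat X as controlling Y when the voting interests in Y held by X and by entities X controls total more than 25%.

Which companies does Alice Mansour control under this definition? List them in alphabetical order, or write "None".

Alice holds 69% of Sable, so Alice controls Sable.
Alice holds 100% of Rowan, so Alice controls Rowan.
Sable holds 85% of Talus, so Alice controls Talus.
Talus holds 45% of Vireo, so Alice controls Vireo.
No other company's threshold is met.

Rowan Sarl, Sable Pharma Pty Ltd, Talus Estates SpA, Vireo Inc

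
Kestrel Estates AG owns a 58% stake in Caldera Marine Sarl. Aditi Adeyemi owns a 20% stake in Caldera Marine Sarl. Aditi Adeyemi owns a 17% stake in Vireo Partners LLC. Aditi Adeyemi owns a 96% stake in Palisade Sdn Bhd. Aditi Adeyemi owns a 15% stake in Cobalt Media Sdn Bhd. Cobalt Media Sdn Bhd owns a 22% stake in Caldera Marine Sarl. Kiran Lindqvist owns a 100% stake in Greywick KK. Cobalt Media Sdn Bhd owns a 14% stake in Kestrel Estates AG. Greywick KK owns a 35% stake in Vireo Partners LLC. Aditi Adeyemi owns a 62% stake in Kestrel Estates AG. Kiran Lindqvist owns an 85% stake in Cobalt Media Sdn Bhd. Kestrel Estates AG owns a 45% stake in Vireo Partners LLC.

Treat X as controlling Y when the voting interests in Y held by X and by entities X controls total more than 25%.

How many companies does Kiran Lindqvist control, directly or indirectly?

3

Kiran holds 100% of Greywick, so Kiran controls Greywick.
Kiran holds 85% of Cobalt, so Kiran controls Cobalt.
Greywick holds 35% of Vireo, so Kiran controls Vireo.
No other company's threshold is met.
Kiran controls 3 companies.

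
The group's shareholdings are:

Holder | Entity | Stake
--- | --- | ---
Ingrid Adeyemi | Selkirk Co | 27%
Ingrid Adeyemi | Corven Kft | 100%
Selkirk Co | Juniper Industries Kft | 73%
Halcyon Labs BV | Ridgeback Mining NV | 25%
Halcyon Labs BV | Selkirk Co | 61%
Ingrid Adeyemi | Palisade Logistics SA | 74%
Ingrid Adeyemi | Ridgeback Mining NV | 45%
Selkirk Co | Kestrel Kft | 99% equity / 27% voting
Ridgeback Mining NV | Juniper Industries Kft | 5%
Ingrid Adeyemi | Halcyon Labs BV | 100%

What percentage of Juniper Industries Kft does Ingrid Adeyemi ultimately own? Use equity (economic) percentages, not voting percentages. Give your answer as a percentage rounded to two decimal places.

67.74%

Ingrid reaches Juniper along 4 paths.
Via Halcyon → Selkirk: 100% × 61% × 73% = 44.53%.
Via Selkirk: 27% × 73% = 19.71%.
Via Halcyon → Ridgeback: 100% × 25% × 5% = 1.25%.
Via Ridgeback: 45% × 5% = 2.25%.
Total: 44.53% + 19.71% + 1.25% + 2.25% = 67.74%.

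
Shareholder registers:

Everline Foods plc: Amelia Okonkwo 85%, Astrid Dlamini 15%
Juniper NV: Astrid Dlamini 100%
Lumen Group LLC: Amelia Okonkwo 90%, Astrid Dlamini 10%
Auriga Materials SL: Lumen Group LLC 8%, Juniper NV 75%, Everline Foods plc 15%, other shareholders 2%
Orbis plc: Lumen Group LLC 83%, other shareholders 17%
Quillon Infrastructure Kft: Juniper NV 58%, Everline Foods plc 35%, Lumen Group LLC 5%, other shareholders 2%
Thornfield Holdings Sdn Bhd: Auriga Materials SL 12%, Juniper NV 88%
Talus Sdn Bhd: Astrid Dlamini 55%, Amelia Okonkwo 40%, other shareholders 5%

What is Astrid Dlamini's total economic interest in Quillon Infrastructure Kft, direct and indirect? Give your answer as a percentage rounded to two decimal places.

Astrid reaches Quillon along 3 paths.
Via Juniper: 100% × 58% = 58%.
Via Everline: 15% × 35% = 5.25%.
Via Lumen: 10% × 5% = 0.5%.
Total: 58% + 5.25% + 0.5% = 63.75%.

63.75%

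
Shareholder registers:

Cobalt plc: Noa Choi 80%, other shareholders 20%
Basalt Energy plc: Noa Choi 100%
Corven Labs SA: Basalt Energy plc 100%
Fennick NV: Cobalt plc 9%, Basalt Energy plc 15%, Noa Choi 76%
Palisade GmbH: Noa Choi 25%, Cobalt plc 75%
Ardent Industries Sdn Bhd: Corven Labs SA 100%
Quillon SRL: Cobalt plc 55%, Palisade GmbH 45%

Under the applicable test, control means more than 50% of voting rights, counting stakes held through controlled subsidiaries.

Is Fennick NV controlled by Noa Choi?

Yes

Noa holds 100% of Basalt, so Noa controls Basalt.
Noa holds 80% of Cobalt, so Noa controls Cobalt.
Cobalt and Basalt and Noa together hold 9% + 15% + 76% = 100% of Fennick, so Noa controls Fennick.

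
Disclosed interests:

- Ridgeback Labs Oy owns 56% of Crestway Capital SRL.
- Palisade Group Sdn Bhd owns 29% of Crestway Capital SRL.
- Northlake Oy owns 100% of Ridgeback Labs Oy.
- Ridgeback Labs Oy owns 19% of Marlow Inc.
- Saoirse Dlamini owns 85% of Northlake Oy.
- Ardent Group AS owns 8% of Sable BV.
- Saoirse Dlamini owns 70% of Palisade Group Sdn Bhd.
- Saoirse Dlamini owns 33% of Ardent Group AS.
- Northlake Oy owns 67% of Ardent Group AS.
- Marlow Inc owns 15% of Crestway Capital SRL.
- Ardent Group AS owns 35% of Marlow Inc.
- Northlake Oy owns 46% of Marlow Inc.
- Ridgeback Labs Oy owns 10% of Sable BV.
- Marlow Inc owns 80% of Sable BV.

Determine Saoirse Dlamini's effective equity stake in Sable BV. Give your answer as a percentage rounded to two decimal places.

85.08%

Saoirse reaches Sable along 7 paths.
Via Northlake → Ardent: 85% × 67% × 8% = 4.556%.
Via Ardent: 33% × 8% = 2.64%.
Via Northlake → Ridgeback: 85% × 100% × 10% = 8.5%.
Via Northlake → Ardent → Marlow: 85% × 67% × 35% × 80% = 15.946%.
Via Ardent → Marlow: 33% × 35% × 80% = 9.24%.
Via Northlake → Ridgeback → Marlow: 85% × 100% × 19% × 80% = 12.92%.
Via Northlake → Marlow: 85% × 46% × 80% = 31.28%.
Total: 4.556% + 2.64% + 8.5% + 15.946% + 9.24% + 12.92% + 31.28% = 85.082%.
Rounded: 85.08%.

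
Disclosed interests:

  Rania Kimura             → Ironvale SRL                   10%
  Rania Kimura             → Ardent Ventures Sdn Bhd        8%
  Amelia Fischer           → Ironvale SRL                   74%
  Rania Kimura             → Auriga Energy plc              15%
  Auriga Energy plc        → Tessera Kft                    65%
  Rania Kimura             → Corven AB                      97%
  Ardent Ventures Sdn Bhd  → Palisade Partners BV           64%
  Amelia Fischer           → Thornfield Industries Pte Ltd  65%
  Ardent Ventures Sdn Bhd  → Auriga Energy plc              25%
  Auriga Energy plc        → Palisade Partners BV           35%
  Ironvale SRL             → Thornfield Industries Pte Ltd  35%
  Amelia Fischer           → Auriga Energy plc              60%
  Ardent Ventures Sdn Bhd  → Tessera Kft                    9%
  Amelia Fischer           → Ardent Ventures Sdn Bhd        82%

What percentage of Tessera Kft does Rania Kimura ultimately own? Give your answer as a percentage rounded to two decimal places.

Rania reaches Tessera along 3 paths.
Via Ardent: 8% × 9% = 0.72%.
Via Auriga: 15% × 65% = 9.75%.
Via Ardent → Auriga: 8% × 25% × 65% = 1.3%.
Total: 0.72% + 9.75% + 1.3% = 11.77%.

11.77%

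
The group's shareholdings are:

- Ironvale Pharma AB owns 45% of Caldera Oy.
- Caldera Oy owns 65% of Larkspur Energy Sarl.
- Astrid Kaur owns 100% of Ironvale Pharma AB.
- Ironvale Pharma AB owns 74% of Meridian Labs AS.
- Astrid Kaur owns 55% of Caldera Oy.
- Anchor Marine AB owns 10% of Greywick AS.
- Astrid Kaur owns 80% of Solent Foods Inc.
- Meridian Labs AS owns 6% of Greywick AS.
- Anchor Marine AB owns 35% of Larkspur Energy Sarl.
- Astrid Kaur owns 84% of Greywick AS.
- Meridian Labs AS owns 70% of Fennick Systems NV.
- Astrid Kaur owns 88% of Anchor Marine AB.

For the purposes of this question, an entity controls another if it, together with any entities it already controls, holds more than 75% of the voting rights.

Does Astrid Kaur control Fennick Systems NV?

Astrid holds 100% of Ironvale, so Astrid controls Ironvale.
Astrid holds 80% of Solent, so Astrid controls Solent.
Astrid holds 88% of Anchor, so Astrid controls Anchor.
Anchor and Astrid together hold 10% + 84% = 94% of Greywick, so Astrid controls Greywick.
Ironvale and Astrid together hold 45% + 55% = 100% of Caldera, so Astrid controls Caldera.
Caldera and Anchor together hold 65% + 35% = 100% of Larkspur, so Astrid controls Larkspur.
Neither Astrid nor any entity Astrid controls holds any voting interest in Fennick.
So Astrid does not control Fennick.

No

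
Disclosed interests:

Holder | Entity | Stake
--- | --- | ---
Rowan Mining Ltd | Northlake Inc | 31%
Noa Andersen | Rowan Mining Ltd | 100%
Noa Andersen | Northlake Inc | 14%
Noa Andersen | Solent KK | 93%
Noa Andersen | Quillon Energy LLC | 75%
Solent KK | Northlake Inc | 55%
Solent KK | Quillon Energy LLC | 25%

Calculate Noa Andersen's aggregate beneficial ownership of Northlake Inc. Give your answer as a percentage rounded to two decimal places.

Noa reaches Northlake along 3 paths.
Direct stake: 14% = 14%.
Via Solent: 93% × 55% = 51.15%.
Via Rowan: 100% × 31% = 31%.
Total: 14% + 51.15% + 31% = 96.15%.

96.15%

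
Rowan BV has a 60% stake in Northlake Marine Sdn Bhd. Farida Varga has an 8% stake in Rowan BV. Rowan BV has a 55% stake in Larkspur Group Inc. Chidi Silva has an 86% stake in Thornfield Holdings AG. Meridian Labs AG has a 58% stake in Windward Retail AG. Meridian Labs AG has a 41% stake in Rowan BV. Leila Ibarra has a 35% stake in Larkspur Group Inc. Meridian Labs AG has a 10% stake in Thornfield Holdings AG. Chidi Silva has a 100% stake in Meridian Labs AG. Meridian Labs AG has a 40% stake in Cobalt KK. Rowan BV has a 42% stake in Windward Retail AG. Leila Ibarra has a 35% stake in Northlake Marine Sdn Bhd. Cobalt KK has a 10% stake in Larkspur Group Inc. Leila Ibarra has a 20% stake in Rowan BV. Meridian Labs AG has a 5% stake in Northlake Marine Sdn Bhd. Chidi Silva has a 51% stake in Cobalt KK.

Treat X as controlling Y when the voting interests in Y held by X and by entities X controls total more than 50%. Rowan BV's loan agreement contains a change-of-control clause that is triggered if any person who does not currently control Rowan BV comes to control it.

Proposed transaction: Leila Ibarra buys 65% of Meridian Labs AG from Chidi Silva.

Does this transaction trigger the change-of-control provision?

Yes

The purchase adds only to Leila's holdings (Chidi's stake shrinks), so Leila is the only person who could newly come to control Rowan.
Leila's largest direct stake is 35% in Northlake, which does not meet the threshold, so Leila controls no company.
In Rowan, Leila's side holds only 20%, not > 50%.
So before the transaction, Leila does not control Rowan.
After the purchase, Leila holds 65% of Meridian directly, and Chidi's stake falls to 35%.
Leila holds 65% of Meridian, so Leila controls Meridian.
Leila and Meridian together hold 20% + 41% = 61% of Rowan, so Leila controls Rowan.
Leila did not control Rowan before and does after, so the clause is triggered.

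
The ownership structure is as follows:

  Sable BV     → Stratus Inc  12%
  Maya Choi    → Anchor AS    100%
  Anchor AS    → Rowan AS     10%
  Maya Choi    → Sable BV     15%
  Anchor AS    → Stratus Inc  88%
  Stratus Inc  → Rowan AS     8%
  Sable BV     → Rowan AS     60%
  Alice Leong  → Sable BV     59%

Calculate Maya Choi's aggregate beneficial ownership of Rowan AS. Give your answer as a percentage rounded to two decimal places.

26.18%

Maya reaches Rowan along 4 paths.
Via Sable → Stratus: 15% × 12% × 8% = 0.144%.
Via Anchor → Stratus: 100% × 88% × 8% = 7.04%.
Via Sable: 15% × 60% = 9%.
Via Anchor: 100% × 10% = 10%.
Total: 0.144% + 7.04% + 9% + 10% = 26.184%.
Rounded: 26.18%.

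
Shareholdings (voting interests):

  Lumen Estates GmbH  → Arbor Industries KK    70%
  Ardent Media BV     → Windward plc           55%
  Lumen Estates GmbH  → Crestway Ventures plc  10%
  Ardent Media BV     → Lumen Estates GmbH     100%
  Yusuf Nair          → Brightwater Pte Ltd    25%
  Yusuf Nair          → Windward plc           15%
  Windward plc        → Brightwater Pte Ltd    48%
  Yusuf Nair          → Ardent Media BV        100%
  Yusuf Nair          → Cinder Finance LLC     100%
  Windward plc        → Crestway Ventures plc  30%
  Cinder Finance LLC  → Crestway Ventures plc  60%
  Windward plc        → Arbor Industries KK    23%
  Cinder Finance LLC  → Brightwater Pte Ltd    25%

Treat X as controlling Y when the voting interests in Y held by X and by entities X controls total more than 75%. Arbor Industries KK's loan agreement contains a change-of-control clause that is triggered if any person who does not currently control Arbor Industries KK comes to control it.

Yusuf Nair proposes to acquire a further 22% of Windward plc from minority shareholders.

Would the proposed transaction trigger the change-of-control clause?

The purchase changes only Yusuf's holdings, so Yusuf is the only person who could newly come to control Arbor.
Yusuf holds 100% of Ardent, so Yusuf controls Ardent.
Yusuf holds 100% of Cinder, so Yusuf controls Cinder.
Ardent holds 100% of Lumen, so Yusuf controls Lumen.
In Arbor, Yusuf's side holds only 70%, not > 75%.
So before the transaction, Yusuf does not control Arbor.
After the purchase, Yusuf's direct stake in Windward rises to 15% + 22% = 37%.
Yusuf and Ardent together hold 37% + 55% = 92% of Windward, so Yusuf controls Windward.
Lumen and Windward together hold 70% + 23% = 93% of Arbor, so Yusuf controls Arbor.
Yusuf did not control Arbor before and does after, so the clause is triggered.

Yes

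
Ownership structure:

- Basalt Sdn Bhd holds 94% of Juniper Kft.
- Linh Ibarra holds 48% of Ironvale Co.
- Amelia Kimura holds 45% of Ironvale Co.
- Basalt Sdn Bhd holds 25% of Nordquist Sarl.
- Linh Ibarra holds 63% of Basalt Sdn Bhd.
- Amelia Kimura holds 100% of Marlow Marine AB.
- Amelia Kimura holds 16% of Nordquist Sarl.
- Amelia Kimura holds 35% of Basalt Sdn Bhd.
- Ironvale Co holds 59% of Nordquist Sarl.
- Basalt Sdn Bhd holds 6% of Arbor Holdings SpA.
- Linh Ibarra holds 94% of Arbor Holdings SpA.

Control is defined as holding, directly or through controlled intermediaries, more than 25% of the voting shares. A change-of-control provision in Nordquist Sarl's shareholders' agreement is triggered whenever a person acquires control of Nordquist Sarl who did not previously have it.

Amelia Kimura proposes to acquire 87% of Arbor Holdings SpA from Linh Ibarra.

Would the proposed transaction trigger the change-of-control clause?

No

The purchase adds only to Amelia's holdings (Linh's stake shrinks), so Amelia is the only person who could newly come to control Nordquist.
Amelia holds 45% of Ironvale, so Amelia controls Ironvale.
Amelia holds 35% of Basalt, so Amelia controls Basalt.
Amelia and Basalt and Ironvale together hold 16% + 25% + 59% = 100% of Nordquist, so Amelia controls Nordquist.
So Amelia already controls Nordquist before the transaction.
After the purchase, Amelia holds 87% of Arbor directly, and Linh's stake falls to 7%.
Amelia controlled Nordquist already, so this is not a new person acquiring control; every other person's position is unchanged or reduced.
No new person acquires control, so the clause is not triggered.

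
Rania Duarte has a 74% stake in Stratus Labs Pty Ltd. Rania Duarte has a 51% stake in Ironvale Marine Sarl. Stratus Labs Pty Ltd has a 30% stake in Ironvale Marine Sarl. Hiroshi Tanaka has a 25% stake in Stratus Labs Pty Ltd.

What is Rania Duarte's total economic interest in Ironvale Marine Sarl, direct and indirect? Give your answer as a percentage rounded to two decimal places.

Rania reaches Ironvale along 2 paths.
Via Stratus: 74% × 30% = 22.2%.
Direct stake: 51% = 51%.
Total: 22.2% + 51% = 73.2%.
Rounded: 73.20%.

73.20%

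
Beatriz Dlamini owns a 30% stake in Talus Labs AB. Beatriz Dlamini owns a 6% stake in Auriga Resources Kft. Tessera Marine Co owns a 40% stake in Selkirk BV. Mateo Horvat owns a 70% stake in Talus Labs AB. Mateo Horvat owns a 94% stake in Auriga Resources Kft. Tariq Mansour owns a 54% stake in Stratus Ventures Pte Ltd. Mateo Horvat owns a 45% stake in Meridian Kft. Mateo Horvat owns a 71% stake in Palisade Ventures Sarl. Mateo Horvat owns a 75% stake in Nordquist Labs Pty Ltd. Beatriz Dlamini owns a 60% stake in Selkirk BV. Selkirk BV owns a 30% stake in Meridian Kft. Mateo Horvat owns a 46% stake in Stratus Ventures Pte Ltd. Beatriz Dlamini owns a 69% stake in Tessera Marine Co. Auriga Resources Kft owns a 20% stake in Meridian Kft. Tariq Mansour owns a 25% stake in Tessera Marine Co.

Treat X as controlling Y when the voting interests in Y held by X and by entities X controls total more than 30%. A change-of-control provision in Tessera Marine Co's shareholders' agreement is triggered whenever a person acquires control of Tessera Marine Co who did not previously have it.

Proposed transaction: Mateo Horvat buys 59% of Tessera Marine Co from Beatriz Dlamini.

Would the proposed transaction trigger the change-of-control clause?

Yes

The purchase adds only to Mateo's holdings (Beatriz's stake shrinks), so Mateo is the only person who could newly come to control Tessera.
Mateo holds 94% of Auriga, so Mateo controls Auriga.
Mateo holds 70% of Talus, so Mateo controls Talus.
Mateo holds 75% of Nordquist, so Mateo controls Nordquist.
Mateo holds 46% of Stratus, so Mateo controls Stratus.
Mateo holds 71% of Palisade, so Mateo controls Palisade.
Mateo and Auriga together hold 45% + 20% = 65% of Meridian, so Mateo controls Meridian.
Neither Mateo nor any entity Mateo controls holds any voting interest in Tessera.
So before the transaction, Mateo does not control Tessera.
After the purchase, Mateo holds 59% of Tessera directly, and Beatriz's stake falls to 10%.
Mateo holds 59% of Tessera, so Mateo controls Tessera.
Mateo did not control Tessera before and does after, so the clause is triggered.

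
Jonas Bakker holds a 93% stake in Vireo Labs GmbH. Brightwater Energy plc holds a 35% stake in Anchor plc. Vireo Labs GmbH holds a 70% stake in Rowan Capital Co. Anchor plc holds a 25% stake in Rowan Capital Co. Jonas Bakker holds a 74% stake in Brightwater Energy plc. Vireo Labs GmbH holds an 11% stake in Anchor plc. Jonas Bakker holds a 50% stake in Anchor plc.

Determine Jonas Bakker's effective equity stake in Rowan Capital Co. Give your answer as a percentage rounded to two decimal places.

86.63%

Jonas reaches Rowan along 4 paths.
Via Anchor: 50% × 25% = 12.5%.
Via Brightwater → Anchor: 74% × 35% × 25% = 6.475%.
Via Vireo → Anchor: 93% × 11% × 25% = 2.5575%.
Via Vireo: 93% × 70% = 65.1%.
Total: 12.5% + 6.475% + 2.5575% + 65.1% = 86.6325%.
Rounded: 86.63%.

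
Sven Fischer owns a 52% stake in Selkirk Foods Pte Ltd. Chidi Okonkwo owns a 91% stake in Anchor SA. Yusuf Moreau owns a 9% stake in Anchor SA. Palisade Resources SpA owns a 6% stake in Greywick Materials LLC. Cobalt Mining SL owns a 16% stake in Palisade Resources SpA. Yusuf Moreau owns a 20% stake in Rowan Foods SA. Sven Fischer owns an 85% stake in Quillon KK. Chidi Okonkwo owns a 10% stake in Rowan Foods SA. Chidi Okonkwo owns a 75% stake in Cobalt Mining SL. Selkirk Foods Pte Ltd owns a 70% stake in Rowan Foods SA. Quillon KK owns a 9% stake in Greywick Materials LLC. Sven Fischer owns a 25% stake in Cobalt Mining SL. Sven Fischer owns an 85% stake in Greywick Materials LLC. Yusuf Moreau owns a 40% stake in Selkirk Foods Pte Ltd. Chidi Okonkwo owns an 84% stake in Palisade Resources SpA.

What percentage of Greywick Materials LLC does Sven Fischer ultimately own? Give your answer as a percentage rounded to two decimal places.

92.89%

Sven reaches Greywick along 3 paths.
Direct stake: 85% = 85%.
Via Cobalt → Palisade: 25% × 16% × 6% = 0.24%.
Via Quillon: 85% × 9% = 7.65%.
Total: 85% + 0.24% + 7.65% = 92.89%.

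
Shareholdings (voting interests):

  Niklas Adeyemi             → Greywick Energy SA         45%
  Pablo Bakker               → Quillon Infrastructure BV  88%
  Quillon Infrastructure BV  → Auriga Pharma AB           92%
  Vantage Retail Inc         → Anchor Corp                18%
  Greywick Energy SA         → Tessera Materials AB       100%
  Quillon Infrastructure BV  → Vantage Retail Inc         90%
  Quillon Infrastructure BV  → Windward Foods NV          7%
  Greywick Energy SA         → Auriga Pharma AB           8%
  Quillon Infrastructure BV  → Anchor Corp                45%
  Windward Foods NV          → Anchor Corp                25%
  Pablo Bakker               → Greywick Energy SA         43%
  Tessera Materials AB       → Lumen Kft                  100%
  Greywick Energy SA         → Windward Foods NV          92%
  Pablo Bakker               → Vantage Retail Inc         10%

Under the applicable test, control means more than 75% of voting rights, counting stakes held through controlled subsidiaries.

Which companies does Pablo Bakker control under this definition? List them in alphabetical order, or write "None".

Pablo holds 88% of Quillon, so Pablo controls Quillon.
Quillon and Pablo together hold 90% + 10% = 100% of Vantage, so Pablo controls Vantage.
Quillon holds 92% of Auriga, so Pablo controls Auriga.
No other company's threshold is met.

Auriga Pharma AB, Quillon Infrastructure BV, Vantage Retail Inc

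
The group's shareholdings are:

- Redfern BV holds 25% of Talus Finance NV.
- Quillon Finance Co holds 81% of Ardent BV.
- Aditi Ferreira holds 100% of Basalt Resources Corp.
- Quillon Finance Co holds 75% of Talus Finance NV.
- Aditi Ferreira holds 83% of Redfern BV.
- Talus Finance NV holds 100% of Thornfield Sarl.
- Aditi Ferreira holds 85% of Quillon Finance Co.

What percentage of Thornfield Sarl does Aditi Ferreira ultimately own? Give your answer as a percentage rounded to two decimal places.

Aditi reaches Thornfield along 2 paths.
Via Quillon → Talus: 85% × 75% × 100% = 63.75%.
Via Redfern → Talus: 83% × 25% × 100% = 20.75%.
Total: 63.75% + 20.75% = 84.5%.
Rounded: 84.50%.

84.50%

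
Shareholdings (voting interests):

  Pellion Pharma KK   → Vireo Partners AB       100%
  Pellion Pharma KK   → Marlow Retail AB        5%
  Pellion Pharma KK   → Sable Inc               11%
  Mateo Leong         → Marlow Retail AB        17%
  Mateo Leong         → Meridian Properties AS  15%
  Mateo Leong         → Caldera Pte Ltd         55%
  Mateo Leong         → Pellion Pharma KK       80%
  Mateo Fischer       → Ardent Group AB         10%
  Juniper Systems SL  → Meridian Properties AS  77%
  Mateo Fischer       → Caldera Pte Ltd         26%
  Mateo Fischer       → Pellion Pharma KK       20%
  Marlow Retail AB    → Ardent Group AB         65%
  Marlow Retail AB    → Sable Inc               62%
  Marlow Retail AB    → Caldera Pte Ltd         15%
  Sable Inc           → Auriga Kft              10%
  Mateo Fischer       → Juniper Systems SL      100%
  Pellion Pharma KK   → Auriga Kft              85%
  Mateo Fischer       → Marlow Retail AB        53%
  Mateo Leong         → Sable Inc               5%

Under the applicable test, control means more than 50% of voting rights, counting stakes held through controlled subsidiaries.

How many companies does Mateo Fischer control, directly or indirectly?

Mateo Fischer holds 100% of Juniper, so Mateo Fischer controls Juniper.
Mateo Fischer holds 53% of Marlow, so Mateo Fischer controls Marlow.
Marlow holds 62% of Sable, so Mateo Fischer controls Sable.
Marlow and Mateo Fischer together hold 65% + 10% = 75% of Ardent, so Mateo Fischer controls Ardent.
Juniper holds 77% of Meridian, so Mateo Fischer controls Meridian.
No other company's threshold is met.
Mateo Fischer controls 5 companies.

5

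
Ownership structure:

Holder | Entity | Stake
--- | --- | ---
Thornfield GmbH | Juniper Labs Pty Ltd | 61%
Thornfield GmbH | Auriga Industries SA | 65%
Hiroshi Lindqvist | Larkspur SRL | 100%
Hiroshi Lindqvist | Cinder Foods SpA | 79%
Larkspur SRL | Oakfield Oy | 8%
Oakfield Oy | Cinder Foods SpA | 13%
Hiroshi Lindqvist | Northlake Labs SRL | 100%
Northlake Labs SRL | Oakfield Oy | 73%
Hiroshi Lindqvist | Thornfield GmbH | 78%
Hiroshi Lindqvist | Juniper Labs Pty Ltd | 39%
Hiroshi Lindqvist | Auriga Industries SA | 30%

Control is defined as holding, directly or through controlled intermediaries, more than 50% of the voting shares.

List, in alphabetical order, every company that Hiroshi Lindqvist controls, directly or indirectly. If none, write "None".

Auriga Industries SA, Cinder Foods SpA, Juniper Labs Pty Ltd, Larkspur SRL, Northlake Labs SRL, Oakfield Oy, Thornfield GmbH

Hiroshi holds 100% of Northlake, so Hiroshi controls Northlake.
Hiroshi holds 78% of Thornfield, so Hiroshi controls Thornfield.
Hiroshi holds 100% of Larkspur, so Hiroshi controls Larkspur.
Hiroshi and Thornfield together hold 30% + 65% = 95% of Auriga, so Hiroshi controls Auriga.
Northlake and Larkspur together hold 73% + 8% = 81% of Oakfield, so Hiroshi controls Oakfield.
Thornfield and Hiroshi together hold 61% + 39% = 100% of Juniper, so Hiroshi controls Juniper.
Oakfield and Hiroshi together hold 13% + 79% = 92% of Cinder, so Hiroshi controls Cinder.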